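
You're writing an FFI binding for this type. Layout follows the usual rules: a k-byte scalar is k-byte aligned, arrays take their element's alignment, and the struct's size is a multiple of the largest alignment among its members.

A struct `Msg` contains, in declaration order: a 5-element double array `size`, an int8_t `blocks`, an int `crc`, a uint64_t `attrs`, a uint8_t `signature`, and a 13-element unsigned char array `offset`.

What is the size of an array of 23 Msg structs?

1656

size at 0 (size 40, align 8) → ends 40
blocks at 40 (size 1, align 1) → ends 41
pad 3 to align 4 for crc
crc at 44 (size 4, align 4) → ends 48
attrs at 48 (size 8, align 8) → ends 56
signature at 56 (size 1, align 1) → ends 57
offset at 57 (size 13, align 1) → ends 70
tail pad 2 to reach multiple of 8
total 72 bytes, alignment 8
array of 23: 23 × 72 = 1656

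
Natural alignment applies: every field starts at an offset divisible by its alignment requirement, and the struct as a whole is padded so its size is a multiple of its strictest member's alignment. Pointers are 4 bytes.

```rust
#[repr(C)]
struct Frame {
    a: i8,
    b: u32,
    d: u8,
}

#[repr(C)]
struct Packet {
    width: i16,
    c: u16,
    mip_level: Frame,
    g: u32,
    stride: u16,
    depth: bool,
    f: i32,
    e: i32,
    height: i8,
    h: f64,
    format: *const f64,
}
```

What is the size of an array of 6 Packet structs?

Frame: a at 0 (size 1, align 1) → ends 1; pad 3 to align 4 for b; b at 4 (size 4, align 4) → ends 8; d at 8 (size 1, align 1) → ends 9; tail pad 3 to reach multiple of 4; total 12 bytes, alignment 4
width at 0 (size 2, align 2) → ends 2
c at 2 (size 2, align 2) → ends 4
mip_level at 4 (size 12, align 4) → ends 16
g at 16 (size 4, align 4) → ends 20
stride at 20 (size 2, align 2) → ends 22
depth at 22 (size 1, align 1) → ends 23
pad 1 to align 4 for f
f at 24 (size 4, align 4) → ends 28
e at 28 (size 4, align 4) → ends 32
height at 32 (size 1, align 1) → ends 33
pad 7 to align 8 for h
h at 40 (size 8, align 8) → ends 48
format at 48 (size 4, align 4) → ends 52
tail pad 4 to reach multiple of 8
total 56 bytes, alignment 8
array of 6: 6 × 56 = 336

336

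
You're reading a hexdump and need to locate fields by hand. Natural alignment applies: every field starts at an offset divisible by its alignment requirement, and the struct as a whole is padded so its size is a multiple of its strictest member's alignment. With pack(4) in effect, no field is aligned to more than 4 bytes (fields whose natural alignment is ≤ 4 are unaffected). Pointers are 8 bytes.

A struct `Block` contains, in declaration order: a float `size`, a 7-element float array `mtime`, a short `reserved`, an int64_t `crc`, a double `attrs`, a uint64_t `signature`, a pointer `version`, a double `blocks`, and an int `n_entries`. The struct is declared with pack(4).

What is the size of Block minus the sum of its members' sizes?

2

size at 0 (size 4, align 4) → ends 4
mtime at 4 (size 28, align 4) → ends 32
reserved at 32 (size 2, align 2) → ends 34
pad 2 to align 4 for crc
crc at 36 (size 8, align 4) → ends 44
attrs at 44 (size 8, align 4) → ends 52
signature at 52 (size 8, align 4) → ends 60
version at 60 (size 8, align 4) → ends 68
blocks at 68 (size 8, align 4) → ends 76
n_entries at 76 (size 4, align 4) → ends 80
total 80 bytes, alignment 4
data bytes 78, size 80 → padding 2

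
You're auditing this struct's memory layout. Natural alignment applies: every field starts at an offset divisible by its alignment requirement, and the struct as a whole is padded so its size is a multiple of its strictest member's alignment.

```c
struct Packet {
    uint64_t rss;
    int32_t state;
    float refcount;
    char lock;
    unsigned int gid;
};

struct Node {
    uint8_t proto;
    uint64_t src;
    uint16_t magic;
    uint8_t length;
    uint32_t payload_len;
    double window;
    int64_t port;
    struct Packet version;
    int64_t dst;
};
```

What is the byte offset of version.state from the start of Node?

48

Packet: 0..8  rss  (8B, 8-aligned); 8..12  state  (4B, 4-aligned); 12..16  refcount  (4B, 4-aligned); 16..17  lock  (1B, 1-aligned); 17..20  -- padding (3B); 20..24  gid  (4B, 4-aligned); sizeof = 24, alignof = 8
0..1  proto  (1B, 1-aligned)
1..8  -- padding (7B)
8..16  src  (8B, 8-aligned)
16..18  magic  (2B, 2-aligned)
18..19  length  (1B, 1-aligned)
19..20  -- padding (1B)
20..24  payload_len  (4B, 4-aligned)
24..32  window  (8B, 8-aligned)
32..40  port  (8B, 8-aligned)
40..64  version  (24B, 8-aligned)
within Packet: state at 8
40 + 8 = 48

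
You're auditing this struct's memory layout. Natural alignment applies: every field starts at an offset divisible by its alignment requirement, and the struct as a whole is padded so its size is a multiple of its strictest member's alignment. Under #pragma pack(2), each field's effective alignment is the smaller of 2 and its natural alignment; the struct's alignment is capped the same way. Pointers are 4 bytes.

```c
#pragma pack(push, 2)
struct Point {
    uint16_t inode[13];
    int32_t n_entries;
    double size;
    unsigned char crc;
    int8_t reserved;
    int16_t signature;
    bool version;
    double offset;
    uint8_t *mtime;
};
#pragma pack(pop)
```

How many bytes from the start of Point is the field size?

30

inode at 0 (size 26, align 2) → ends 26
n_entries at 26 (size 4, align 2) → ends 30
size at 30 (size 8, align 2) → ends 38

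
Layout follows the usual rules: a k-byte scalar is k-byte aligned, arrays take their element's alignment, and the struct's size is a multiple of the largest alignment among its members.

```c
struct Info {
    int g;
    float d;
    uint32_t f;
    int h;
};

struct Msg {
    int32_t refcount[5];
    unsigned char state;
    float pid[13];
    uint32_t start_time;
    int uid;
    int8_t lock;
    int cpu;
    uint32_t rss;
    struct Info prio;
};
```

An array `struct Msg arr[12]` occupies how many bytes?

1344

Info: g at 0 (size 4, align 4) → ends 4; d at 4 (size 4, align 4) → ends 8; f at 8 (size 4, align 4) → ends 12; h at 12 (size 4, align 4) → ends 16; total 16 bytes, alignment 4
refcount at 0 (size 20, align 4) → ends 20
state at 20 (size 1, align 1) → ends 21
pad 3 to align 4 for pid
pid at 24 (size 52, align 4) → ends 76
start_time at 76 (size 4, align 4) → ends 80
uid at 80 (size 4, align 4) → ends 84
lock at 84 (size 1, align 1) → ends 85
pad 3 to align 4 for cpu
cpu at 88 (size 4, align 4) → ends 92
rss at 92 (size 4, align 4) → ends 96
prio at 96 (size 16, align 4) → ends 112
total 112 bytes, alignment 4
array of 12: 12 × 112 = 1344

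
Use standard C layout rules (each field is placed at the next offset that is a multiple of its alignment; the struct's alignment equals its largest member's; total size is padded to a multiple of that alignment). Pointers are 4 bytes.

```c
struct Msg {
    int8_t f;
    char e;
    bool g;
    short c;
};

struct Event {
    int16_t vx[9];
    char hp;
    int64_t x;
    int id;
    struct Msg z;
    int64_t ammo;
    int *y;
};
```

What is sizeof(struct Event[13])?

Msg: 0..1  f  (1B, 1-aligned); 1..2  e  (1B, 1-aligned); 2..3  g  (1B, 1-aligned); 3..4  -- padding (1B); 4..6  c  (2B, 2-aligned); sizeof = 6, alignof = 2
0..18  vx  (18B, 2-aligned)
18..19  hp  (1B, 1-aligned)
19..24  -- padding (5B)
24..32  x  (8B, 8-aligned)
32..36  id  (4B, 4-aligned)
36..42  z  (6B, 2-aligned)
42..48  -- padding (6B)
48..56  ammo  (8B, 8-aligned)
56..60  y  (4B, 4-aligned)
60..64  -- tail padding (4B)
sizeof = 64, alignof = 8
array of 13: 13 × 64 = 832

832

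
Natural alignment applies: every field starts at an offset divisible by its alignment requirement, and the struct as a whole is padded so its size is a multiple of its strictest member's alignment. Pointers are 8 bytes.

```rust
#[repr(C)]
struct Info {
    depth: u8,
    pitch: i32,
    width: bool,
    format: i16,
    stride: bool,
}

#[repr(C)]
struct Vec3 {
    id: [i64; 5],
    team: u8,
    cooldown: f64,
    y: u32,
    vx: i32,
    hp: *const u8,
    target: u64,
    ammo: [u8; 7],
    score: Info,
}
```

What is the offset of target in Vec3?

Info: depth at 0 (size 1, align 1) → ends 1; pad 3 to align 4 for pitch; pitch at 4 (size 4, align 4) → ends 8; width at 8 (size 1, align 1) → ends 9; pad 1 to align 2 for format; format at 10 (size 2, align 2) → ends 12; stride at 12 (size 1, align 1) → ends 13; tail pad 3 to reach multiple of 4; total 16 bytes, alignment 4
id at 0 (size 40, align 8) → ends 40
team at 40 (size 1, align 1) → ends 41
pad 7 to align 8 for cooldown
cooldown at 48 (size 8, align 8) → ends 56
y at 56 (size 4, align 4) → ends 60
vx at 60 (size 4, align 4) → ends 64
hp at 64 (size 8, align 8) → ends 72
target at 72 (size 8, align 8) → ends 80

72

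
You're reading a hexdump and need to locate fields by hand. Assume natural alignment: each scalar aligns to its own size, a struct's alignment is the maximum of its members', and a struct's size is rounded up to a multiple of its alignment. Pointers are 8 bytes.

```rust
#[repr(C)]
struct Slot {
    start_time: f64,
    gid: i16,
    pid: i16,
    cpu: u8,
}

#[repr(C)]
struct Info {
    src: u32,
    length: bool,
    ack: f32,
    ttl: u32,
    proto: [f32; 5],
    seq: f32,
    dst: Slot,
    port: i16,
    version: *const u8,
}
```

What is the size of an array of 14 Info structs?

Slot: @0: start_time [8B, align 8] → 8; @8: gid [2B, align 2] → 10; @10: pid [2B, align 2] → 12; @12: cpu [1B, align 1] → 13; +3 tail pad (align 8); size 16, align 8
@0: src [4B, align 4] → 4
@4: length [1B, align 1] → 5
+3 pad (align 4)
@8: ack [4B, align 4] → 12
@12: ttl [4B, align 4] → 16
@16: proto [20B, align 4] → 36
@36: seq [4B, align 4] → 40
@40: dst [16B, align 8] → 56
@56: port [2B, align 2] → 58
+6 pad (align 8)
@64: version [8B, align 8] → 72
size 72, align 8
array of 14: 14 × 72 = 1008

1008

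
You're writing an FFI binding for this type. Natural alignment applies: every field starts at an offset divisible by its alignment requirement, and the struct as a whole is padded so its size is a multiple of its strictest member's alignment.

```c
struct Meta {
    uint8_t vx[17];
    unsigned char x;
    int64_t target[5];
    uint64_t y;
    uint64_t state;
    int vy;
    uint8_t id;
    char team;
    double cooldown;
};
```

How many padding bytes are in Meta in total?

8

vx at 0 (size 17, align 1) → ends 17
x at 17 (size 1, align 1) → ends 18
pad 6 to align 8 for target
target at 24 (size 40, align 8) → ends 64
y at 64 (size 8, align 8) → ends 72
state at 72 (size 8, align 8) → ends 80
vy at 80 (size 4, align 4) → ends 84
id at 84 (size 1, align 1) → ends 85
team at 85 (size 1, align 1) → ends 86
pad 2 to align 8 for cooldown
cooldown at 88 (size 8, align 8) → ends 96
total 96 bytes, alignment 8
data bytes 88, size 96 → padding 8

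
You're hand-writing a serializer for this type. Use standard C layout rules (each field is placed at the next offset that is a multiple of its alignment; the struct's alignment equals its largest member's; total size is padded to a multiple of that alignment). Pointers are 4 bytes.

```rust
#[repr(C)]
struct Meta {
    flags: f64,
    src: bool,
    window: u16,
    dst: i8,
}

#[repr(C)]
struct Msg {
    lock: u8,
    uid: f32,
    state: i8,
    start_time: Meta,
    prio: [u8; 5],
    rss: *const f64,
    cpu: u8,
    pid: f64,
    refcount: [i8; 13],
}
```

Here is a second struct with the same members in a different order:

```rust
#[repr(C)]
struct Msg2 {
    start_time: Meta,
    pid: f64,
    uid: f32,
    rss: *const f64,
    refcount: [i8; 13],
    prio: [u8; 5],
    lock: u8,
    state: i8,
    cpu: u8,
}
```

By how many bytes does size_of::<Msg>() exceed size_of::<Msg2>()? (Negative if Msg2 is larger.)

16

Meta: @0: flags [8B, align 8] → 8; @8: src [1B, align 1] → 9; +1 pad (align 2); @10: window [2B, align 2] → 12; @12: dst [1B, align 1] → 13; +3 tail pad (align 8); size 16, align 8
@0: lock [1B, align 1] → 1
+3 pad (align 4)
@4: uid [4B, align 4] → 8
@8: state [1B, align 1] → 9
+7 pad (align 8)
@16: start_time [16B, align 8] → 32
@32: prio [5B, align 1] → 37
+3 pad (align 4)
@40: rss [4B, align 4] → 44
@44: cpu [1B, align 1] → 45
+3 pad (align 8)
@48: pid [8B, align 8] → 56
@56: refcount [13B, align 1] → 69
+3 tail pad (align 8)
size 72, align 8
— Msg2 —
@0: start_time [16B, align 8] → 16
@16: pid [8B, align 8] → 24
@24: uid [4B, align 4] → 28
@28: rss [4B, align 4] → 32
@32: refcount [13B, align 1] → 45
@45: prio [5B, align 1] → 50
@50: lock [1B, align 1] → 51
@51: state [1B, align 1] → 52
@52: cpu [1B, align 1] → 53
+3 tail pad (align 8)
size 56, align 8
72 − 56 = 16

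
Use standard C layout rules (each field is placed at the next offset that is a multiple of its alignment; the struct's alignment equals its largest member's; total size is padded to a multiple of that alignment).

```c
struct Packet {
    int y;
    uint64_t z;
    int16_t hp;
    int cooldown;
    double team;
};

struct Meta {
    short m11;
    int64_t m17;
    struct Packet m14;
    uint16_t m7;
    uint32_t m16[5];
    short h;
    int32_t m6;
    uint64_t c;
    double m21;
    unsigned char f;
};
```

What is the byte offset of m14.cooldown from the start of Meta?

Packet: 0..4  y  (4B, 4-aligned); 4..8  -- padding (4B); 8..16  z  (8B, 8-aligned); 16..18  hp  (2B, 2-aligned); 18..20  -- padding (2B); 20..24  cooldown  (4B, 4-aligned); 24..32  team  (8B, 8-aligned); sizeof = 32, alignof = 8
0..2  m11  (2B, 2-aligned)
2..8  -- padding (6B)
8..16  m17  (8B, 8-aligned)
16..48  m14  (32B, 8-aligned)
within Packet: cooldown at 20
16 + 20 = 36

36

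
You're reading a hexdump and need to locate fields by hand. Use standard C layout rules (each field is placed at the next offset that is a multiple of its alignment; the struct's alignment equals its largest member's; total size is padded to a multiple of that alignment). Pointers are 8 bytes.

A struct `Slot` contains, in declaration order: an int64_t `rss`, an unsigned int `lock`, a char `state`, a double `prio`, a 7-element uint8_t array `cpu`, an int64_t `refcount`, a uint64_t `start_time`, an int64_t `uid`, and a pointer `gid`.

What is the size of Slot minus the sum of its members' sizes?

4

rss at 0 (size 8, align 8) → ends 8
lock at 8 (size 4, align 4) → ends 12
state at 12 (size 1, align 1) → ends 13
pad 3 to align 8 for prio
prio at 16 (size 8, align 8) → ends 24
cpu at 24 (size 7, align 1) → ends 31
pad 1 to align 8 for refcount
refcount at 32 (size 8, align 8) → ends 40
start_time at 40 (size 8, align 8) → ends 48
uid at 48 (size 8, align 8) → ends 56
gid at 56 (size 8, align 8) → ends 64
total 64 bytes, alignment 8
data bytes 60, size 64 → padding 4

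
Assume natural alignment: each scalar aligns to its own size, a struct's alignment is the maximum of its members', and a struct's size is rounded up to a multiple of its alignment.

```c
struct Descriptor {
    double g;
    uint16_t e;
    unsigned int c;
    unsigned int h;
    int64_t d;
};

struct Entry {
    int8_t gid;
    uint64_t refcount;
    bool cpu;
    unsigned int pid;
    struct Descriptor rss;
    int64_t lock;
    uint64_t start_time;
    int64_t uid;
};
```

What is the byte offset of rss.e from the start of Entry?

Descriptor: g at 0 (size 8, align 8) → ends 8; e at 8 (size 2, align 2) → ends 10; pad 2 to align 4 for c; c at 12 (size 4, align 4) → ends 16; h at 16 (size 4, align 4) → ends 20; pad 4 to align 8 for d; d at 24 (size 8, align 8) → ends 32; total 32 bytes, alignment 8
gid at 0 (size 1, align 1) → ends 1
pad 7 to align 8 for refcount
refcount at 8 (size 8, align 8) → ends 16
cpu at 16 (size 1, align 1) → ends 17
pad 3 to align 4 for pid
pid at 20 (size 4, align 4) → ends 24
rss at 24 (size 32, align 8) → ends 56
within Descriptor: e at 8
24 + 8 = 32

32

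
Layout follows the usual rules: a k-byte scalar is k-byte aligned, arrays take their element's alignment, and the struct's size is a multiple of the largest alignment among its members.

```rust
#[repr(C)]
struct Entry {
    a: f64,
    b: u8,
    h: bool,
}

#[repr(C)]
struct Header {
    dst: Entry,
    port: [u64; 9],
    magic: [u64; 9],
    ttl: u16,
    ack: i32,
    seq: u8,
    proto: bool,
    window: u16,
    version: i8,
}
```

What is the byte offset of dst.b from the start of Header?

8

Entry: @0: a [8B, align 8] → 8; @8: b [1B, align 1] → 9; @9: h [1B, align 1] → 10; +6 tail pad (align 8); size 16, align 8
@0: dst [16B, align 8] → 16
within Entry: b at 8
0 + 8 = 8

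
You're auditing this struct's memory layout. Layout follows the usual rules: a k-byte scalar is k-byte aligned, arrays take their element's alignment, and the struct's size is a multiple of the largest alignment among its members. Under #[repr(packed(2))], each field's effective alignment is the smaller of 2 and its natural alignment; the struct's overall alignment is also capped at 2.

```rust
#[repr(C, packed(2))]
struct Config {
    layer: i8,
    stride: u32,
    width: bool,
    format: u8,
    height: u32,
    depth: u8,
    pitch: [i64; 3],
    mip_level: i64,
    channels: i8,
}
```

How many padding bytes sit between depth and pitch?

0..1  layer  (1B, 1-aligned)
1..2  -- padding (1B)
2..6  stride  (4B, 2-aligned)
6..7  width  (1B, 1-aligned)
7..8  format  (1B, 1-aligned)
8..12  height  (4B, 2-aligned)
12..13  depth  (1B, 1-aligned)
13..14  -- padding (1B)
14..38  pitch  (24B, 2-aligned)

1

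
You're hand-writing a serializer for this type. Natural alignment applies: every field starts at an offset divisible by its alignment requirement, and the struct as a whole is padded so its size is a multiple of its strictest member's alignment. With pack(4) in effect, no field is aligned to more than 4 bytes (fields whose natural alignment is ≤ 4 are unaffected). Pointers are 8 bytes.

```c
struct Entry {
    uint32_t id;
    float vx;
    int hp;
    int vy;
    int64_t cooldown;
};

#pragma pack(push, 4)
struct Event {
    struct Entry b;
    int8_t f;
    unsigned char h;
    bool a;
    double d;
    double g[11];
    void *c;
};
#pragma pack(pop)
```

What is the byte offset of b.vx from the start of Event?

4

Entry: @0: id [4B, align 4] → 4; @4: vx [4B, align 4] → 8; @8: hp [4B, align 4] → 12; @12: vy [4B, align 4] → 16; @16: cooldown [8B, align 8] → 24; size 24, align 8
@0: b [24B, align 4] → 24
within Entry: vx at 4
0 + 4 = 4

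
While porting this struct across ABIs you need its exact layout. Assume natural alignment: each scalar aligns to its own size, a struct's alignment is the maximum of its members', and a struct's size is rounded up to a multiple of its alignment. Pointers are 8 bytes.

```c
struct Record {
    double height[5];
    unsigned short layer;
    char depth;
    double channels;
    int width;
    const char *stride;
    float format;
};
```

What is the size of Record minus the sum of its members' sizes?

@0: height [40B, align 8] → 40
@40: layer [2B, align 2] → 42
@42: depth [1B, align 1] → 43
+5 pad (align 8)
@48: channels [8B, align 8] → 56
@56: width [4B, align 4] → 60
+4 pad (align 8)
@64: stride [8B, align 8] → 72
@72: format [4B, align 4] → 76
+4 tail pad (align 8)
size 80, align 8
data bytes 67, size 80 → padding 13

13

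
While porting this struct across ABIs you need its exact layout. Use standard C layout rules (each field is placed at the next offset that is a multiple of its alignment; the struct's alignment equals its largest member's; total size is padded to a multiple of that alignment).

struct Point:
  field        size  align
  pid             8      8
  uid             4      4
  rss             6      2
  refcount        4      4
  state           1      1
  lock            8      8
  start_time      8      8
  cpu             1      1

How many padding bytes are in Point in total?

0..8  pid  (8B, 8-aligned)
8..12  uid  (4B, 4-aligned)
12..18  rss  (6B, 2-aligned)
18..20  -- padding (2B)
20..24  refcount  (4B, 4-aligned)
24..25  state  (1B, 1-aligned)
25..32  -- padding (7B)
32..40  lock  (8B, 8-aligned)
40..48  start_time  (8B, 8-aligned)
48..49  cpu  (1B, 1-aligned)
49..56  -- tail padding (7B)
sizeof = 56, alignof = 8
data bytes 40, size 56 → padding 16

16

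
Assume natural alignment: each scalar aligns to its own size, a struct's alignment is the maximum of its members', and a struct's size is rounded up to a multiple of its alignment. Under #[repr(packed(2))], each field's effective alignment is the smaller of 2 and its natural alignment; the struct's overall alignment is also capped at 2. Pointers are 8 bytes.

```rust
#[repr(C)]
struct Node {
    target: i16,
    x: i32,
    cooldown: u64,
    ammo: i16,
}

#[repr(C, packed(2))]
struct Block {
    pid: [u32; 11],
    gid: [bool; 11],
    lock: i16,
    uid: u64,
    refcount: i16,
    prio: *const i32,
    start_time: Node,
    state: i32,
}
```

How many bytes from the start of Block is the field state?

Node: @0: target [2B, align 2] → 2; +2 pad (align 4); @4: x [4B, align 4] → 8; @8: cooldown [8B, align 8] → 16; @16: ammo [2B, align 2] → 18; +6 tail pad (align 8); size 24, align 8
@0: pid [44B, align 2] → 44
@44: gid [11B, align 1] → 55
+1 pad (align 2)
@56: lock [2B, align 2] → 58
@58: uid [8B, align 2] → 66
@66: refcount [2B, align 2] → 68
@68: prio [8B, align 2] → 76
@76: start_time [24B, align 2] → 100
@100: state [4B, align 2] → 104

100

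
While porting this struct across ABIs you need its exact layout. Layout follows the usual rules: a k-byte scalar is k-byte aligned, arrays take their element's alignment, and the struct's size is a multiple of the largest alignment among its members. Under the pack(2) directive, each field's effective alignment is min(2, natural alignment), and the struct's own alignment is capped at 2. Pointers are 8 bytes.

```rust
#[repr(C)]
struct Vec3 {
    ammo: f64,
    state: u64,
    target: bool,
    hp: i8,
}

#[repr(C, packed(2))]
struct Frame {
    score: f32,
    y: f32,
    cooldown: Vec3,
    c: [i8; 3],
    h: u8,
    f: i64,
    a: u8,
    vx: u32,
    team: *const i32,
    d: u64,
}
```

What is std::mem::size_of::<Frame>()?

66

Vec3: ammo at 0 (size 8, align 8) → ends 8; state at 8 (size 8, align 8) → ends 16; target at 16 (size 1, align 1) → ends 17; hp at 17 (size 1, align 1) → ends 18; tail pad 6 to reach multiple of 8; total 24 bytes, alignment 8
score at 0 (size 4, align 2) → ends 4
y at 4 (size 4, align 2) → ends 8
cooldown at 8 (size 24, align 2) → ends 32
c at 32 (size 3, align 1) → ends 35
h at 35 (size 1, align 1) → ends 36
f at 36 (size 8, align 2) → ends 44
a at 44 (size 1, align 1) → ends 45
pad 1 to align 2 for vx
vx at 46 (size 4, align 2) → ends 50
team at 50 (size 8, align 2) → ends 58
d at 58 (size 8, align 2) → ends 66
total 66 bytes, alignment 2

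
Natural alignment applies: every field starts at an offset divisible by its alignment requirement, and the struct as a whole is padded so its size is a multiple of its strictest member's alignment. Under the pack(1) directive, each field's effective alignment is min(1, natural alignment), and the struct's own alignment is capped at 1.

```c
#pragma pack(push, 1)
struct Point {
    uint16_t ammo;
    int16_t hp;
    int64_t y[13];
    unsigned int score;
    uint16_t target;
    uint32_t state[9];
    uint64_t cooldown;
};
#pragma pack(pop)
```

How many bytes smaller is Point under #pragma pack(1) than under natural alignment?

10

natural layout:
  @0: ammo [2B, align 2] → 2
  @2: hp [2B, align 2] → 4
  +4 pad (align 8)
  @8: y [104B, align 8] → 112
  @112: score [4B, align 4] → 116
  @116: target [2B, align 2] → 118
  +2 pad (align 4)
  @120: state [36B, align 4] → 156
  +4 pad (align 8)
  @160: cooldown [8B, align 8] → 168
  size 168, align 8
packed(1) layout:
  @0: ammo [2B, align 1] → 2
  @2: hp [2B, align 1] → 4
  @4: y [104B, align 1] → 108
  @108: score [4B, align 1] → 112
  @112: target [2B, align 1] → 114
  @114: state [36B, align 1] → 150
  @150: cooldown [8B, align 1] → 158
  size 158, align 1
168 − 158 = 10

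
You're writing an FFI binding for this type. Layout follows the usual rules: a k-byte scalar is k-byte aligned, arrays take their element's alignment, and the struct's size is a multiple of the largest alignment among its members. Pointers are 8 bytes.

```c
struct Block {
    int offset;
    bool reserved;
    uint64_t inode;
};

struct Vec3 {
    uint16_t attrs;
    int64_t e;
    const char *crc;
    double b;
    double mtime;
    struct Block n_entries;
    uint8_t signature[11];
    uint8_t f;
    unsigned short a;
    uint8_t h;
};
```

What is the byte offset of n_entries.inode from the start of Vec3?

48

Block: 0..4  offset  (4B, 4-aligned); 4..5  reserved  (1B, 1-aligned); 5..8  -- padding (3B); 8..16  inode  (8B, 8-aligned); sizeof = 16, alignof = 8
0..2  attrs  (2B, 2-aligned)
2..8  -- padding (6B)
8..16  e  (8B, 8-aligned)
16..24  crc  (8B, 8-aligned)
24..32  b  (8B, 8-aligned)
32..40  mtime  (8B, 8-aligned)
40..56  n_entries  (16B, 8-aligned)
within Block: inode at 8
40 + 8 = 48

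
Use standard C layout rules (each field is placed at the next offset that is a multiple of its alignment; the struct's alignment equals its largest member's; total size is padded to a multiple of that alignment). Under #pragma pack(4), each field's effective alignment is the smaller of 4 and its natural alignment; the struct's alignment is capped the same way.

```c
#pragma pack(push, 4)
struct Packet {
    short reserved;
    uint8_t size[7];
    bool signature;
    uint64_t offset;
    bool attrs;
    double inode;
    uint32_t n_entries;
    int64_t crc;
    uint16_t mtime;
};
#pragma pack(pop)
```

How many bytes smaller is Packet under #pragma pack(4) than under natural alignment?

natural layout:
  @0: reserved [2B, align 2] → 2
  @2: size [7B, align 1] → 9
  @9: signature [1B, align 1] → 10
  +6 pad (align 8)
  @16: offset [8B, align 8] → 24
  @24: attrs [1B, align 1] → 25
  +7 pad (align 8)
  @32: inode [8B, align 8] → 40
  @40: n_entries [4B, align 4] → 44
  +4 pad (align 8)
  @48: crc [8B, align 8] → 56
  @56: mtime [2B, align 2] → 58
  +6 tail pad (align 8)
  size 64, align 8
packed(4) layout:
  @0: reserved [2B, align 2] → 2
  @2: size [7B, align 1] → 9
  @9: signature [1B, align 1] → 10
  +2 pad (align 4)
  @12: offset [8B, align 4] → 20
  @20: attrs [1B, align 1] → 21
  +3 pad (align 4)
  @24: inode [8B, align 4] → 32
  @32: n_entries [4B, align 4] → 36
  @36: crc [8B, align 4] → 44
  @44: mtime [2B, align 2] → 46
  +2 tail pad (align 4)
  size 48, align 4
64 − 48 = 16

16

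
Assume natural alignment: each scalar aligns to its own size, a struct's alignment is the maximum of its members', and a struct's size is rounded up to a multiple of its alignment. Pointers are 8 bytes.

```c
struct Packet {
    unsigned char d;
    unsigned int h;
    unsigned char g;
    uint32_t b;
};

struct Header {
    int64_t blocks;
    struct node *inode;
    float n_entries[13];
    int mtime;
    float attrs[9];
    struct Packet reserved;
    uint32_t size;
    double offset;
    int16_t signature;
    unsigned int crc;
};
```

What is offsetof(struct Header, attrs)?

Packet: d at 0 (size 1, align 1) → ends 1; pad 3 to align 4 for h; h at 4 (size 4, align 4) → ends 8; g at 8 (size 1, align 1) → ends 9; pad 3 to align 4 for b; b at 12 (size 4, align 4) → ends 16; total 16 bytes, alignment 4
blocks at 0 (size 8, align 8) → ends 8
inode at 8 (size 8, align 8) → ends 16
n_entries at 16 (size 52, align 4) → ends 68
mtime at 68 (size 4, align 4) → ends 72
attrs at 72 (size 36, align 4) → ends 108

72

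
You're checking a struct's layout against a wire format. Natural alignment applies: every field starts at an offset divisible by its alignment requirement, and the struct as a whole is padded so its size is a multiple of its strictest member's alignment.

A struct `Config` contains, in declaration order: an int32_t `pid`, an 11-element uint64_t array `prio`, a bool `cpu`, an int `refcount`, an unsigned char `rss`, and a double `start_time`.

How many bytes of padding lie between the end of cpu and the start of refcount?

3

0..4  pid  (4B, 4-aligned)
4..8  -- padding (4B)
8..96  prio  (88B, 8-aligned)
96..97  cpu  (1B, 1-aligned)
97..100  -- padding (3B)
100..104  refcount  (4B, 4-aligned)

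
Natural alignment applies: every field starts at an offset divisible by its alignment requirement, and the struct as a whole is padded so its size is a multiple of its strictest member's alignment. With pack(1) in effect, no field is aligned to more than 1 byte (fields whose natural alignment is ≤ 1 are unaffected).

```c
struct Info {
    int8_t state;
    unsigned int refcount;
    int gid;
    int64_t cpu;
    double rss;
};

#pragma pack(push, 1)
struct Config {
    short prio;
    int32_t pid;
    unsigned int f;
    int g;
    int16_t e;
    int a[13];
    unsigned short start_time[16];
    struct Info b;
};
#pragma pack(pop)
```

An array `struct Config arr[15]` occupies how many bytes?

1980

Info: state at 0 (size 1, align 1) → ends 1; pad 3 to align 4 for refcount; refcount at 4 (size 4, align 4) → ends 8; gid at 8 (size 4, align 4) → ends 12; pad 4 to align 8 for cpu; cpu at 16 (size 8, align 8) → ends 24; rss at 24 (size 8, align 8) → ends 32; total 32 bytes, alignment 8
prio at 0 (size 2, align 1) → ends 2
pid at 2 (size 4, align 1) → ends 6
f at 6 (size 4, align 1) → ends 10
g at 10 (size 4, align 1) → ends 14
e at 14 (size 2, align 1) → ends 16
a at 16 (size 52, align 1) → ends 68
start_time at 68 (size 32, align 1) → ends 100
b at 100 (size 32, align 1) → ends 132
total 132 bytes, alignment 1
array of 15: 15 × 132 = 1980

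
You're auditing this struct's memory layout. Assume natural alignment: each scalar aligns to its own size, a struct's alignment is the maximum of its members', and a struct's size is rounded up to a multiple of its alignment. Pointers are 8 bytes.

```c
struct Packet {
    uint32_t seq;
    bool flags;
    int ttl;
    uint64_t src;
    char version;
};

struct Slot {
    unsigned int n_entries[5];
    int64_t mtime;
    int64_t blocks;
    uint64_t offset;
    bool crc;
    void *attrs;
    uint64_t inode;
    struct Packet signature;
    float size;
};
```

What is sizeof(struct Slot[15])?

1680

Packet: @0: seq [4B, align 4] → 4; @4: flags [1B, align 1] → 5; +3 pad (align 4); @8: ttl [4B, align 4] → 12; +4 pad (align 8); @16: src [8B, align 8] → 24; @24: version [1B, align 1] → 25; +7 tail pad (align 8); size 32, align 8
@0: n_entries [20B, align 4] → 20
+4 pad (align 8)
@24: mtime [8B, align 8] → 32
@32: blocks [8B, align 8] → 40
@40: offset [8B, align 8] → 48
@48: crc [1B, align 1] → 49
+7 pad (align 8)
@56: attrs [8B, align 8] → 64
@64: inode [8B, align 8] → 72
@72: signature [32B, align 8] → 104
@104: size [4B, align 4] → 108
+4 tail pad (align 8)
size 112, align 8
array of 15: 15 × 112 = 1680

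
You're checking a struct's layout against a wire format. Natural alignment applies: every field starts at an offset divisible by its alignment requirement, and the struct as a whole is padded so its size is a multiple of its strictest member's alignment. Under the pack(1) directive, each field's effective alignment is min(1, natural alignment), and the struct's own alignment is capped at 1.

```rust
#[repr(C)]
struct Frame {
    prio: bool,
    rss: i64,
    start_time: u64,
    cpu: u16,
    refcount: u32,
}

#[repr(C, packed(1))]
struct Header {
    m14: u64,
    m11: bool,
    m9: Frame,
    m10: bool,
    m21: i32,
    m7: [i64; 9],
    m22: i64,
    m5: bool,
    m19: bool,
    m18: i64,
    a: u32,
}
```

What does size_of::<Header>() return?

Frame: 0..1  prio  (1B, 1-aligned); 1..8  -- padding (7B); 8..16  rss  (8B, 8-aligned); 16..24  start_time  (8B, 8-aligned); 24..26  cpu  (2B, 2-aligned); 26..28  -- padding (2B); 28..32  refcount  (4B, 4-aligned); sizeof = 32, alignof = 8
0..8  m14  (8B, 1-aligned)
8..9  m11  (1B, 1-aligned)
9..41  m9  (32B, 1-aligned)
41..42  m10  (1B, 1-aligned)
42..46  m21  (4B, 1-aligned)
46..118  m7  (72B, 1-aligned)
118..126  m22  (8B, 1-aligned)
126..127  m5  (1B, 1-aligned)
127..128  m19  (1B, 1-aligned)
128..136  m18  (8B, 1-aligned)
136..140  a  (4B, 1-aligned)
sizeof = 140, alignof = 1

140 bytes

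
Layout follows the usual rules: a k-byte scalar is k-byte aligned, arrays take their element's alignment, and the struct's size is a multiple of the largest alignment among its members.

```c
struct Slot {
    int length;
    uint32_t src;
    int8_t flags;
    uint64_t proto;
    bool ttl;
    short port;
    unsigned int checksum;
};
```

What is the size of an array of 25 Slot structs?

length at 0 (size 4, align 4) → ends 4
src at 4 (size 4, align 4) → ends 8
flags at 8 (size 1, align 1) → ends 9
pad 7 to align 8 for proto
proto at 16 (size 8, align 8) → ends 24
ttl at 24 (size 1, align 1) → ends 25
pad 1 to align 2 for port
port at 26 (size 2, align 2) → ends 28
checksum at 28 (size 4, align 4) → ends 32
total 32 bytes, alignment 8
array of 25: 25 × 32 = 800

800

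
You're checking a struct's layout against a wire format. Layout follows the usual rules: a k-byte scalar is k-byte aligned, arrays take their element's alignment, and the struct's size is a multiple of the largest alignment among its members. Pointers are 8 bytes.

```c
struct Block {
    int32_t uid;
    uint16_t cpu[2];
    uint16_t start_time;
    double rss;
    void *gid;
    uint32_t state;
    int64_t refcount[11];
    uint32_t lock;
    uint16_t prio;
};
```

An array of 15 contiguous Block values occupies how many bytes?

2040

uid at 0 (size 4, align 4) → ends 4
cpu at 4 (size 4, align 2) → ends 8
start_time at 8 (size 2, align 2) → ends 10
pad 6 to align 8 for rss
rss at 16 (size 8, align 8) → ends 24
gid at 24 (size 8, align 8) → ends 32
state at 32 (size 4, align 4) → ends 36
pad 4 to align 8 for refcount
refcount at 40 (size 88, align 8) → ends 128
lock at 128 (size 4, align 4) → ends 132
prio at 132 (size 2, align 2) → ends 134
tail pad 2 to reach multiple of 8
total 136 bytes, alignment 8
array of 15: 15 × 136 = 2040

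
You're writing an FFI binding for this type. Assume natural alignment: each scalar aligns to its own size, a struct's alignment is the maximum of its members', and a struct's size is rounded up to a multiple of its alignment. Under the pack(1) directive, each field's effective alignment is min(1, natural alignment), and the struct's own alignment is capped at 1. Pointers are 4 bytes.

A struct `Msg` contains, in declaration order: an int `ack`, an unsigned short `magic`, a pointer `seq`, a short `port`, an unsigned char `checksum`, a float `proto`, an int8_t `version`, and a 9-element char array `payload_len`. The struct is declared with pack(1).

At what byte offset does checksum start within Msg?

ack at 0 (size 4, align 1) → ends 4
magic at 4 (size 2, align 1) → ends 6
seq at 6 (size 4, align 1) → ends 10
port at 10 (size 2, align 1) → ends 12
checksum at 12 (size 1, align 1) → ends 13

12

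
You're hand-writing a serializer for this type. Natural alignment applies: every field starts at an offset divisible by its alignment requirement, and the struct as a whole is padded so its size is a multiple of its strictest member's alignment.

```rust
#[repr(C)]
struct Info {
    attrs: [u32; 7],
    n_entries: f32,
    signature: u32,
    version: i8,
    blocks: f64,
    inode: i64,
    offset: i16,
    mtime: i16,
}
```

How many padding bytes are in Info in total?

@0: attrs [28B, align 4] → 28
@28: n_entries [4B, align 4] → 32
@32: signature [4B, align 4] → 36
@36: version [1B, align 1] → 37
+3 pad (align 8)
@40: blocks [8B, align 8] → 48
@48: inode [8B, align 8] → 56
@56: offset [2B, align 2] → 58
@58: mtime [2B, align 2] → 60
+4 tail pad (align 8)
size 64, align 8
data bytes 57, size 64 → padding 7

7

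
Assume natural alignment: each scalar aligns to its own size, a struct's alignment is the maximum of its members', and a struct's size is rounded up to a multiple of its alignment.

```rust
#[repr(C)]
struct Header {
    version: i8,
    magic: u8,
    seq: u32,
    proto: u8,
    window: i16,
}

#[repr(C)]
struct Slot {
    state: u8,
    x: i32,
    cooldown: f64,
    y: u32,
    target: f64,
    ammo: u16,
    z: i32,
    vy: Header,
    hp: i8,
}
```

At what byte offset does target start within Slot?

Header: version at 0 (size 1, align 1) → ends 1; magic at 1 (size 1, align 1) → ends 2; pad 2 to align 4 for seq; seq at 4 (size 4, align 4) → ends 8; proto at 8 (size 1, align 1) → ends 9; pad 1 to align 2 for window; window at 10 (size 2, align 2) → ends 12; total 12 bytes, alignment 4
state at 0 (size 1, align 1) → ends 1
pad 3 to align 4 for x
x at 4 (size 4, align 4) → ends 8
cooldown at 8 (size 8, align 8) → ends 16
y at 16 (size 4, align 4) → ends 20
pad 4 to align 8 for target
target at 24 (size 8, align 8) → ends 32

24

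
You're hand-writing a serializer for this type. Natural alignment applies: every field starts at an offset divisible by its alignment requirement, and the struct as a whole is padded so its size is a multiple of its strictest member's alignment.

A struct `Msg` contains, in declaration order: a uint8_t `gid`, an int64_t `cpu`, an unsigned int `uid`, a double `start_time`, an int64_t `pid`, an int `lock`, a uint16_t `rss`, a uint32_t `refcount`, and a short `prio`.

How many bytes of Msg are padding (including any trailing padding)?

15

gid at 0 (size 1, align 1) → ends 1
pad 7 to align 8 for cpu
cpu at 8 (size 8, align 8) → ends 16
uid at 16 (size 4, align 4) → ends 20
pad 4 to align 8 for start_time
start_time at 24 (size 8, align 8) → ends 32
pid at 32 (size 8, align 8) → ends 40
lock at 40 (size 4, align 4) → ends 44
rss at 44 (size 2, align 2) → ends 46
pad 2 to align 4 for refcount
refcount at 48 (size 4, align 4) → ends 52
prio at 52 (size 2, align 2) → ends 54
tail pad 2 to reach multiple of 8
total 56 bytes, alignment 8
data bytes 41, size 56 → padding 15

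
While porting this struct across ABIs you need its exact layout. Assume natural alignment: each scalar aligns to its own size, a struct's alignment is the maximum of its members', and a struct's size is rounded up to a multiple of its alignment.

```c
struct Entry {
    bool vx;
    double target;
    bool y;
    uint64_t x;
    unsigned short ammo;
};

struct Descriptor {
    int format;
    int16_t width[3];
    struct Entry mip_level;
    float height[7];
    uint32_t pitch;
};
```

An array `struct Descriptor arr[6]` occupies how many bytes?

Entry: @0: vx [1B, align 1] → 1; +7 pad (align 8); @8: target [8B, align 8] → 16; @16: y [1B, align 1] → 17; +7 pad (align 8); @24: x [8B, align 8] → 32; @32: ammo [2B, align 2] → 34; +6 tail pad (align 8); size 40, align 8
@0: format [4B, align 4] → 4
@4: width [6B, align 2] → 10
+6 pad (align 8)
@16: mip_level [40B, align 8] → 56
@56: height [28B, align 4] → 84
@84: pitch [4B, align 4] → 88
size 88, align 8
array of 6: 6 × 88 = 528

528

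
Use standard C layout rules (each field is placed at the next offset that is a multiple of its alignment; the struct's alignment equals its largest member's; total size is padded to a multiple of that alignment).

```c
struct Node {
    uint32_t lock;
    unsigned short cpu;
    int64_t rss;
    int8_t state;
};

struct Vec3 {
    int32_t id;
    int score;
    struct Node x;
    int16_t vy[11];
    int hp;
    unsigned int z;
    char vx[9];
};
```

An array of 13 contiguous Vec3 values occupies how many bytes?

1040

Node: @0: lock [4B, align 4] → 4; @4: cpu [2B, align 2] → 6; +2 pad (align 8); @8: rss [8B, align 8] → 16; @16: state [1B, align 1] → 17; +7 tail pad (align 8); size 24, align 8
@0: id [4B, align 4] → 4
@4: score [4B, align 4] → 8
@8: x [24B, align 8] → 32
@32: vy [22B, align 2] → 54
+2 pad (align 4)
@56: hp [4B, align 4] → 60
@60: z [4B, align 4] → 64
@64: vx [9B, align 1] → 73
+7 tail pad (align 8)
size 80, align 8
array of 13: 13 × 80 = 1040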